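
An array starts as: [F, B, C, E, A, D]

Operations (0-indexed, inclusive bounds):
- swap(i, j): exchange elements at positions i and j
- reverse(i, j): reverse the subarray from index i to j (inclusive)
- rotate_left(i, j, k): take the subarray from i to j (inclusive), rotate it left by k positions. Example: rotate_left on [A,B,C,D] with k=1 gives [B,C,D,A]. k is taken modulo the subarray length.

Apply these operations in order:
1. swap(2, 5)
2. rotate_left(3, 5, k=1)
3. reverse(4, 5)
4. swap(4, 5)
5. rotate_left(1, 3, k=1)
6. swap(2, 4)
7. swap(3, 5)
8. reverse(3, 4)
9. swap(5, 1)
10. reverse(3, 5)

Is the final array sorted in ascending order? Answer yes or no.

Answer: no

Derivation:
After 1 (swap(2, 5)): [F, B, D, E, A, C]
After 2 (rotate_left(3, 5, k=1)): [F, B, D, A, C, E]
After 3 (reverse(4, 5)): [F, B, D, A, E, C]
After 4 (swap(4, 5)): [F, B, D, A, C, E]
After 5 (rotate_left(1, 3, k=1)): [F, D, A, B, C, E]
After 6 (swap(2, 4)): [F, D, C, B, A, E]
After 7 (swap(3, 5)): [F, D, C, E, A, B]
After 8 (reverse(3, 4)): [F, D, C, A, E, B]
After 9 (swap(5, 1)): [F, B, C, A, E, D]
After 10 (reverse(3, 5)): [F, B, C, D, E, A]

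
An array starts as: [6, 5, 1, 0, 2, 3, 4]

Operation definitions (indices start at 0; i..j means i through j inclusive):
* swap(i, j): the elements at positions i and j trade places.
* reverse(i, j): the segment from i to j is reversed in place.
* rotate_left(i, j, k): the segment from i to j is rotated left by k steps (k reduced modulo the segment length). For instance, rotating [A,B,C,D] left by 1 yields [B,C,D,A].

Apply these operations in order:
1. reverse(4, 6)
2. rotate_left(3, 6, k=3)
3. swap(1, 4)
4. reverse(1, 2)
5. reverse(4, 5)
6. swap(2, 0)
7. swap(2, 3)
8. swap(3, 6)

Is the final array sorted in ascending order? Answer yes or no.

After 1 (reverse(4, 6)): [6, 5, 1, 0, 4, 3, 2]
After 2 (rotate_left(3, 6, k=3)): [6, 5, 1, 2, 0, 4, 3]
After 3 (swap(1, 4)): [6, 0, 1, 2, 5, 4, 3]
After 4 (reverse(1, 2)): [6, 1, 0, 2, 5, 4, 3]
After 5 (reverse(4, 5)): [6, 1, 0, 2, 4, 5, 3]
After 6 (swap(2, 0)): [0, 1, 6, 2, 4, 5, 3]
After 7 (swap(2, 3)): [0, 1, 2, 6, 4, 5, 3]
After 8 (swap(3, 6)): [0, 1, 2, 3, 4, 5, 6]

Answer: yes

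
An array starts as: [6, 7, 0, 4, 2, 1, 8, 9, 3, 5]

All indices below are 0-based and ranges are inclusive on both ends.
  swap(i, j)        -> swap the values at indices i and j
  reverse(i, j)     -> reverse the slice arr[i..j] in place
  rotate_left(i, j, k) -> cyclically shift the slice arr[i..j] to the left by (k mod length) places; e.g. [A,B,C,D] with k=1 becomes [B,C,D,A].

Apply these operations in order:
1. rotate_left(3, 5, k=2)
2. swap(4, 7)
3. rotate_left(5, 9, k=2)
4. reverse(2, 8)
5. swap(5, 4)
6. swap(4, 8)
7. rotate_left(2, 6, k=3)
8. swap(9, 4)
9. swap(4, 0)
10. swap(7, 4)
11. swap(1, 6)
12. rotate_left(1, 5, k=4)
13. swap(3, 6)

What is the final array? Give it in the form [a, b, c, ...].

Answer: [8, 5, 0, 7, 9, 1, 3, 6, 4, 2]

Derivation:
After 1 (rotate_left(3, 5, k=2)): [6, 7, 0, 1, 4, 2, 8, 9, 3, 5]
After 2 (swap(4, 7)): [6, 7, 0, 1, 9, 2, 8, 4, 3, 5]
After 3 (rotate_left(5, 9, k=2)): [6, 7, 0, 1, 9, 4, 3, 5, 2, 8]
After 4 (reverse(2, 8)): [6, 7, 2, 5, 3, 4, 9, 1, 0, 8]
After 5 (swap(5, 4)): [6, 7, 2, 5, 4, 3, 9, 1, 0, 8]
After 6 (swap(4, 8)): [6, 7, 2, 5, 0, 3, 9, 1, 4, 8]
After 7 (rotate_left(2, 6, k=3)): [6, 7, 3, 9, 2, 5, 0, 1, 4, 8]
After 8 (swap(9, 4)): [6, 7, 3, 9, 8, 5, 0, 1, 4, 2]
After 9 (swap(4, 0)): [8, 7, 3, 9, 6, 5, 0, 1, 4, 2]
After 10 (swap(7, 4)): [8, 7, 3, 9, 1, 5, 0, 6, 4, 2]
After 11 (swap(1, 6)): [8, 0, 3, 9, 1, 5, 7, 6, 4, 2]
After 12 (rotate_left(1, 5, k=4)): [8, 5, 0, 3, 9, 1, 7, 6, 4, 2]
After 13 (swap(3, 6)): [8, 5, 0, 7, 9, 1, 3, 6, 4, 2]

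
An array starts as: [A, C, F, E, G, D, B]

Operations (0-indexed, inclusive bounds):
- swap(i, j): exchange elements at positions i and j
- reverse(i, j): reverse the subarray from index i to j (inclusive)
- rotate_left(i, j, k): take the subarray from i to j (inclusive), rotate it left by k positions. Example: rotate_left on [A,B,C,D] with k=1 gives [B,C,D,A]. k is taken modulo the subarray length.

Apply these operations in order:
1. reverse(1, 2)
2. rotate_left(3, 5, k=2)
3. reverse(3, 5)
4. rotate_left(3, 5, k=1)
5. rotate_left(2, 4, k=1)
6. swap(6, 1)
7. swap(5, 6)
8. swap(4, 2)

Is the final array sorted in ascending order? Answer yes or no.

Answer: yes

Derivation:
After 1 (reverse(1, 2)): [A, F, C, E, G, D, B]
After 2 (rotate_left(3, 5, k=2)): [A, F, C, D, E, G, B]
After 3 (reverse(3, 5)): [A, F, C, G, E, D, B]
After 4 (rotate_left(3, 5, k=1)): [A, F, C, E, D, G, B]
After 5 (rotate_left(2, 4, k=1)): [A, F, E, D, C, G, B]
After 6 (swap(6, 1)): [A, B, E, D, C, G, F]
After 7 (swap(5, 6)): [A, B, E, D, C, F, G]
After 8 (swap(4, 2)): [A, B, C, D, E, F, G]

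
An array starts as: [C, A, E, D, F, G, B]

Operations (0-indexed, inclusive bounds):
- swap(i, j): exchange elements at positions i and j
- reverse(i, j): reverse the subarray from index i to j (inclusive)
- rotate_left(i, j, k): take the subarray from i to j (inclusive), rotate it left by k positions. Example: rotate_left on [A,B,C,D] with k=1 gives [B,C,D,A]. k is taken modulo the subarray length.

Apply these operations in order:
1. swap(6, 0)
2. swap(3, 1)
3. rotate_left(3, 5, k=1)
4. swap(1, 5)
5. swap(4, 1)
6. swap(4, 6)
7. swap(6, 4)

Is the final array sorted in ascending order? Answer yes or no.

Answer: no

Derivation:
After 1 (swap(6, 0)): [B, A, E, D, F, G, C]
After 2 (swap(3, 1)): [B, D, E, A, F, G, C]
After 3 (rotate_left(3, 5, k=1)): [B, D, E, F, G, A, C]
After 4 (swap(1, 5)): [B, A, E, F, G, D, C]
After 5 (swap(4, 1)): [B, G, E, F, A, D, C]
After 6 (swap(4, 6)): [B, G, E, F, C, D, A]
After 7 (swap(6, 4)): [B, G, E, F, A, D, C]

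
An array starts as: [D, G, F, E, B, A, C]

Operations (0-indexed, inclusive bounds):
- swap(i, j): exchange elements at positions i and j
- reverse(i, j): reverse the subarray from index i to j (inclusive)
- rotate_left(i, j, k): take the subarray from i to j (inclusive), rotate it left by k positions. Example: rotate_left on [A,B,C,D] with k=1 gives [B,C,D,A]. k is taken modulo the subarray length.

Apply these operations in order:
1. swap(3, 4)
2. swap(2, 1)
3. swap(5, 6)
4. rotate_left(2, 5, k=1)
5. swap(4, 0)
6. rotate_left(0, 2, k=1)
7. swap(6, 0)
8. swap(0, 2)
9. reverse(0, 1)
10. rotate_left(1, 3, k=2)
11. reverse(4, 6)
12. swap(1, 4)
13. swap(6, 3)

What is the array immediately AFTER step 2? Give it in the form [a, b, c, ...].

After 1 (swap(3, 4)): [D, G, F, B, E, A, C]
After 2 (swap(2, 1)): [D, F, G, B, E, A, C]

Answer: [D, F, G, B, E, A, C]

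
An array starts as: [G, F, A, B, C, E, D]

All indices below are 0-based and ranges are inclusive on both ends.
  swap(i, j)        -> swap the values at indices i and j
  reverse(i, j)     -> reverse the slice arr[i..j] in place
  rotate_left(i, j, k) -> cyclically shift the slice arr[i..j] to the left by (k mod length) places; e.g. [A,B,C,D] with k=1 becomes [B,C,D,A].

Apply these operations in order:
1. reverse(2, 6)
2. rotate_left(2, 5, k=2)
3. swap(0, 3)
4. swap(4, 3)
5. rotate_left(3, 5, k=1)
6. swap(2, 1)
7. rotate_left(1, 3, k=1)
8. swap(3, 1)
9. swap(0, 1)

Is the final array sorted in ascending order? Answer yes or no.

After 1 (reverse(2, 6)): [G, F, D, E, C, B, A]
After 2 (rotate_left(2, 5, k=2)): [G, F, C, B, D, E, A]
After 3 (swap(0, 3)): [B, F, C, G, D, E, A]
After 4 (swap(4, 3)): [B, F, C, D, G, E, A]
After 5 (rotate_left(3, 5, k=1)): [B, F, C, G, E, D, A]
After 6 (swap(2, 1)): [B, C, F, G, E, D, A]
After 7 (rotate_left(1, 3, k=1)): [B, F, G, C, E, D, A]
After 8 (swap(3, 1)): [B, C, G, F, E, D, A]
After 9 (swap(0, 1)): [C, B, G, F, E, D, A]

Answer: no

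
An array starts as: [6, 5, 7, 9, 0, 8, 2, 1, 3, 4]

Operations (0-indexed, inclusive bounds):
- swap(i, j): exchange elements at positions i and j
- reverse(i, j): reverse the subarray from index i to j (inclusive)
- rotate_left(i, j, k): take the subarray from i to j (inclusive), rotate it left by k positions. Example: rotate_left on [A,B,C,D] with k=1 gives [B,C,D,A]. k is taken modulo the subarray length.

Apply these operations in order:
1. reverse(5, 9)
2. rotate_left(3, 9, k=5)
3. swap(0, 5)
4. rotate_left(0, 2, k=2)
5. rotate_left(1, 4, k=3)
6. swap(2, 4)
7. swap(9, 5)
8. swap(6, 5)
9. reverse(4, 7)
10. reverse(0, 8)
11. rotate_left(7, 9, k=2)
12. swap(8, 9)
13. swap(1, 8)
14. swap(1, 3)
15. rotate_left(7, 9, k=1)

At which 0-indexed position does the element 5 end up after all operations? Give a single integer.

Answer: 5

Derivation:
After 1 (reverse(5, 9)): [6, 5, 7, 9, 0, 4, 3, 1, 2, 8]
After 2 (rotate_left(3, 9, k=5)): [6, 5, 7, 2, 8, 9, 0, 4, 3, 1]
After 3 (swap(0, 5)): [9, 5, 7, 2, 8, 6, 0, 4, 3, 1]
After 4 (rotate_left(0, 2, k=2)): [7, 9, 5, 2, 8, 6, 0, 4, 3, 1]
After 5 (rotate_left(1, 4, k=3)): [7, 8, 9, 5, 2, 6, 0, 4, 3, 1]
After 6 (swap(2, 4)): [7, 8, 2, 5, 9, 6, 0, 4, 3, 1]
After 7 (swap(9, 5)): [7, 8, 2, 5, 9, 1, 0, 4, 3, 6]
After 8 (swap(6, 5)): [7, 8, 2, 5, 9, 0, 1, 4, 3, 6]
After 9 (reverse(4, 7)): [7, 8, 2, 5, 4, 1, 0, 9, 3, 6]
After 10 (reverse(0, 8)): [3, 9, 0, 1, 4, 5, 2, 8, 7, 6]
After 11 (rotate_left(7, 9, k=2)): [3, 9, 0, 1, 4, 5, 2, 6, 8, 7]
After 12 (swap(8, 9)): [3, 9, 0, 1, 4, 5, 2, 6, 7, 8]
After 13 (swap(1, 8)): [3, 7, 0, 1, 4, 5, 2, 6, 9, 8]
After 14 (swap(1, 3)): [3, 1, 0, 7, 4, 5, 2, 6, 9, 8]
After 15 (rotate_left(7, 9, k=1)): [3, 1, 0, 7, 4, 5, 2, 9, 8, 6]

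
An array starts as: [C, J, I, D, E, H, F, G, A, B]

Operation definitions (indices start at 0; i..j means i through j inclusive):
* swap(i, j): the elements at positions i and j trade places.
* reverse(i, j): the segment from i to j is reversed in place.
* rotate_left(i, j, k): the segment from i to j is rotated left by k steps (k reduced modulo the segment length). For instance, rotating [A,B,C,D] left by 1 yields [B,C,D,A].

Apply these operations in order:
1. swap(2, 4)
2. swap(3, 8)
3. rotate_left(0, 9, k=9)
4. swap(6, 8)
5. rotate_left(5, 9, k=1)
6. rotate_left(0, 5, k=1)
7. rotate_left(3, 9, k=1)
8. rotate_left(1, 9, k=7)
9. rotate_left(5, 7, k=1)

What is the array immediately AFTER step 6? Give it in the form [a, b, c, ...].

Answer: [C, J, E, A, G, B, F, H, D, I]

Derivation:
After 1 (swap(2, 4)): [C, J, E, D, I, H, F, G, A, B]
After 2 (swap(3, 8)): [C, J, E, A, I, H, F, G, D, B]
After 3 (rotate_left(0, 9, k=9)): [B, C, J, E, A, I, H, F, G, D]
After 4 (swap(6, 8)): [B, C, J, E, A, I, G, F, H, D]
After 5 (rotate_left(5, 9, k=1)): [B, C, J, E, A, G, F, H, D, I]
After 6 (rotate_left(0, 5, k=1)): [C, J, E, A, G, B, F, H, D, I]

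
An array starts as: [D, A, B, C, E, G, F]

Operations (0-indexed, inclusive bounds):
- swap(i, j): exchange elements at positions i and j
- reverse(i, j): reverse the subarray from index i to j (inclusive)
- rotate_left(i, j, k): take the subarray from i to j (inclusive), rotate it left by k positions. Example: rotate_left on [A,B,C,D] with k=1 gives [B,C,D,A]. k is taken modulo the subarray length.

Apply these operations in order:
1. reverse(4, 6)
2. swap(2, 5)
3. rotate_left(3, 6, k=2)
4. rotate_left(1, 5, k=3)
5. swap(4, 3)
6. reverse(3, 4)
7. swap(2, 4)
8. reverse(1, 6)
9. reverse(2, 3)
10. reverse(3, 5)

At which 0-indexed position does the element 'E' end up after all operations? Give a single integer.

After 1 (reverse(4, 6)): [D, A, B, C, F, G, E]
After 2 (swap(2, 5)): [D, A, G, C, F, B, E]
After 3 (rotate_left(3, 6, k=2)): [D, A, G, B, E, C, F]
After 4 (rotate_left(1, 5, k=3)): [D, E, C, A, G, B, F]
After 5 (swap(4, 3)): [D, E, C, G, A, B, F]
After 6 (reverse(3, 4)): [D, E, C, A, G, B, F]
After 7 (swap(2, 4)): [D, E, G, A, C, B, F]
After 8 (reverse(1, 6)): [D, F, B, C, A, G, E]
After 9 (reverse(2, 3)): [D, F, C, B, A, G, E]
After 10 (reverse(3, 5)): [D, F, C, G, A, B, E]

Answer: 6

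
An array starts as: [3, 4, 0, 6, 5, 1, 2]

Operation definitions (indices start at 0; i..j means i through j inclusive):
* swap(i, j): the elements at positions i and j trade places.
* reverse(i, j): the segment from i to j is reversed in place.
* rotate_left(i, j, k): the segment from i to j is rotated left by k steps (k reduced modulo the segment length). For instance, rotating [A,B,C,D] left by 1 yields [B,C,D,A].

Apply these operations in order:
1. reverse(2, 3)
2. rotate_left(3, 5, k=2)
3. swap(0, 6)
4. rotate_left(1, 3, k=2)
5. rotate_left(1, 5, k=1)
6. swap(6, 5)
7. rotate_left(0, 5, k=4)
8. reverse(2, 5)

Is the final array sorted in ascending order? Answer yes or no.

After 1 (reverse(2, 3)): [3, 4, 6, 0, 5, 1, 2]
After 2 (rotate_left(3, 5, k=2)): [3, 4, 6, 1, 0, 5, 2]
After 3 (swap(0, 6)): [2, 4, 6, 1, 0, 5, 3]
After 4 (rotate_left(1, 3, k=2)): [2, 1, 4, 6, 0, 5, 3]
After 5 (rotate_left(1, 5, k=1)): [2, 4, 6, 0, 5, 1, 3]
After 6 (swap(6, 5)): [2, 4, 6, 0, 5, 3, 1]
After 7 (rotate_left(0, 5, k=4)): [5, 3, 2, 4, 6, 0, 1]
After 8 (reverse(2, 5)): [5, 3, 0, 6, 4, 2, 1]

Answer: no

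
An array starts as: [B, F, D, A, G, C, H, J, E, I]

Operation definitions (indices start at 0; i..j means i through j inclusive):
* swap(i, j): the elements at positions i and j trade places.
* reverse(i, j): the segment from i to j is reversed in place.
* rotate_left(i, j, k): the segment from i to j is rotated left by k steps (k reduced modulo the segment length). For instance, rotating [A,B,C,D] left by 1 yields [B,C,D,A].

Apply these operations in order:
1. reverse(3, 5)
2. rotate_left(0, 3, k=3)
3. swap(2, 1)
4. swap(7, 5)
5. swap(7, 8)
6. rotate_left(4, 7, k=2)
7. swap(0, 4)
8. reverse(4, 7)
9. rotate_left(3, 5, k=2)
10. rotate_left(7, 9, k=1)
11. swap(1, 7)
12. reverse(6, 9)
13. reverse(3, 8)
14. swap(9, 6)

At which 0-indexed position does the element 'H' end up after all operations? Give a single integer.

After 1 (reverse(3, 5)): [B, F, D, C, G, A, H, J, E, I]
After 2 (rotate_left(0, 3, k=3)): [C, B, F, D, G, A, H, J, E, I]
After 3 (swap(2, 1)): [C, F, B, D, G, A, H, J, E, I]
After 4 (swap(7, 5)): [C, F, B, D, G, J, H, A, E, I]
After 5 (swap(7, 8)): [C, F, B, D, G, J, H, E, A, I]
After 6 (rotate_left(4, 7, k=2)): [C, F, B, D, H, E, G, J, A, I]
After 7 (swap(0, 4)): [H, F, B, D, C, E, G, J, A, I]
After 8 (reverse(4, 7)): [H, F, B, D, J, G, E, C, A, I]
After 9 (rotate_left(3, 5, k=2)): [H, F, B, G, D, J, E, C, A, I]
After 10 (rotate_left(7, 9, k=1)): [H, F, B, G, D, J, E, A, I, C]
After 11 (swap(1, 7)): [H, A, B, G, D, J, E, F, I, C]
After 12 (reverse(6, 9)): [H, A, B, G, D, J, C, I, F, E]
After 13 (reverse(3, 8)): [H, A, B, F, I, C, J, D, G, E]
After 14 (swap(9, 6)): [H, A, B, F, I, C, E, D, G, J]

Answer: 0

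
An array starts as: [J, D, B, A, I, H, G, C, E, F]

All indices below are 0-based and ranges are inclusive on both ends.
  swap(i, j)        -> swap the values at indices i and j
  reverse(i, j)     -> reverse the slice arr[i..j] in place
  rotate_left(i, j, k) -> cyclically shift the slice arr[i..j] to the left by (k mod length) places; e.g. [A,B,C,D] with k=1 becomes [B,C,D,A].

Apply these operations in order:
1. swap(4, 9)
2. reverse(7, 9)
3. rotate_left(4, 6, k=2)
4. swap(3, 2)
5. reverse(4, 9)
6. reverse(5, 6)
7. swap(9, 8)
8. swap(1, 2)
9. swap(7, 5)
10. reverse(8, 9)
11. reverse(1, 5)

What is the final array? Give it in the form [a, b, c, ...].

After 1 (swap(4, 9)): [J, D, B, A, F, H, G, C, E, I]
After 2 (reverse(7, 9)): [J, D, B, A, F, H, G, I, E, C]
After 3 (rotate_left(4, 6, k=2)): [J, D, B, A, G, F, H, I, E, C]
After 4 (swap(3, 2)): [J, D, A, B, G, F, H, I, E, C]
After 5 (reverse(4, 9)): [J, D, A, B, C, E, I, H, F, G]
After 6 (reverse(5, 6)): [J, D, A, B, C, I, E, H, F, G]
After 7 (swap(9, 8)): [J, D, A, B, C, I, E, H, G, F]
After 8 (swap(1, 2)): [J, A, D, B, C, I, E, H, G, F]
After 9 (swap(7, 5)): [J, A, D, B, C, H, E, I, G, F]
After 10 (reverse(8, 9)): [J, A, D, B, C, H, E, I, F, G]
After 11 (reverse(1, 5)): [J, H, C, B, D, A, E, I, F, G]

Answer: [J, H, C, B, D, A, E, I, F, G]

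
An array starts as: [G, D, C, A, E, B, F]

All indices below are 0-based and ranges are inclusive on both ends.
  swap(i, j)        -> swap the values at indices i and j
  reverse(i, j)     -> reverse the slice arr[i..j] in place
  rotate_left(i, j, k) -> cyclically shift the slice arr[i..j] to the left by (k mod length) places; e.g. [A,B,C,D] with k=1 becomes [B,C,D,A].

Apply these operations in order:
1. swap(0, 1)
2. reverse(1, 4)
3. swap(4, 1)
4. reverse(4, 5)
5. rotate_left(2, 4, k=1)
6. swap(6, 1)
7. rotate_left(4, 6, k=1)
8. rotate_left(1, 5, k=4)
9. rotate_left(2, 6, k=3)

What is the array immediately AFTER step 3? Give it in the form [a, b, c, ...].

Answer: [D, G, A, C, E, B, F]

Derivation:
After 1 (swap(0, 1)): [D, G, C, A, E, B, F]
After 2 (reverse(1, 4)): [D, E, A, C, G, B, F]
After 3 (swap(4, 1)): [D, G, A, C, E, B, F]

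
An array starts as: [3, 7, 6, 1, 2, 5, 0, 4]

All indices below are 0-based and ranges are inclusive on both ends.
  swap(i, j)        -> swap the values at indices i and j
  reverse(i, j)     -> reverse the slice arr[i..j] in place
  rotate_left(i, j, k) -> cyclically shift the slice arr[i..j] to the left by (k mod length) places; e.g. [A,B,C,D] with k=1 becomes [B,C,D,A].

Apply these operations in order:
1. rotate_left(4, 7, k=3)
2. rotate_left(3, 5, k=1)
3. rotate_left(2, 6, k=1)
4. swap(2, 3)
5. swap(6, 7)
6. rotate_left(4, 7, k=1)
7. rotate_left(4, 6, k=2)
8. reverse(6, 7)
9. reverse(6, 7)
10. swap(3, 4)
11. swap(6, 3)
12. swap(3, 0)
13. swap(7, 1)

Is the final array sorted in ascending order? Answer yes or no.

Answer: yes

Derivation:
After 1 (rotate_left(4, 7, k=3)): [3, 7, 6, 1, 4, 2, 5, 0]
After 2 (rotate_left(3, 5, k=1)): [3, 7, 6, 4, 2, 1, 5, 0]
After 3 (rotate_left(2, 6, k=1)): [3, 7, 4, 2, 1, 5, 6, 0]
After 4 (swap(2, 3)): [3, 7, 2, 4, 1, 5, 6, 0]
After 5 (swap(6, 7)): [3, 7, 2, 4, 1, 5, 0, 6]
After 6 (rotate_left(4, 7, k=1)): [3, 7, 2, 4, 5, 0, 6, 1]
After 7 (rotate_left(4, 6, k=2)): [3, 7, 2, 4, 6, 5, 0, 1]
After 8 (reverse(6, 7)): [3, 7, 2, 4, 6, 5, 1, 0]
After 9 (reverse(6, 7)): [3, 7, 2, 4, 6, 5, 0, 1]
After 10 (swap(3, 4)): [3, 7, 2, 6, 4, 5, 0, 1]
After 11 (swap(6, 3)): [3, 7, 2, 0, 4, 5, 6, 1]
After 12 (swap(3, 0)): [0, 7, 2, 3, 4, 5, 6, 1]
After 13 (swap(7, 1)): [0, 1, 2, 3, 4, 5, 6, 7]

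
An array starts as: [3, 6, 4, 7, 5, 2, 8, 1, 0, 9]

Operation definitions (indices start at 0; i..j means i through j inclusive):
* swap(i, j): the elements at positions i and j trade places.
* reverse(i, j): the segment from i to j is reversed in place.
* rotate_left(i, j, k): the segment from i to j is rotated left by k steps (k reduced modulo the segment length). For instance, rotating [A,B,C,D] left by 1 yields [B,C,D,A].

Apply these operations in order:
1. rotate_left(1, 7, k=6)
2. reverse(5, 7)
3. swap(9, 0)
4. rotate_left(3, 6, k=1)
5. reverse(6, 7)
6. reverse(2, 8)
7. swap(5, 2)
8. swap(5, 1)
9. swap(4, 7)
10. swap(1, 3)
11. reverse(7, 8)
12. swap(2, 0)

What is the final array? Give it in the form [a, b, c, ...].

After 1 (rotate_left(1, 7, k=6)): [3, 1, 6, 4, 7, 5, 2, 8, 0, 9]
After 2 (reverse(5, 7)): [3, 1, 6, 4, 7, 8, 2, 5, 0, 9]
After 3 (swap(9, 0)): [9, 1, 6, 4, 7, 8, 2, 5, 0, 3]
After 4 (rotate_left(3, 6, k=1)): [9, 1, 6, 7, 8, 2, 4, 5, 0, 3]
After 5 (reverse(6, 7)): [9, 1, 6, 7, 8, 2, 5, 4, 0, 3]
After 6 (reverse(2, 8)): [9, 1, 0, 4, 5, 2, 8, 7, 6, 3]
After 7 (swap(5, 2)): [9, 1, 2, 4, 5, 0, 8, 7, 6, 3]
After 8 (swap(5, 1)): [9, 0, 2, 4, 5, 1, 8, 7, 6, 3]
After 9 (swap(4, 7)): [9, 0, 2, 4, 7, 1, 8, 5, 6, 3]
After 10 (swap(1, 3)): [9, 4, 2, 0, 7, 1, 8, 5, 6, 3]
After 11 (reverse(7, 8)): [9, 4, 2, 0, 7, 1, 8, 6, 5, 3]
After 12 (swap(2, 0)): [2, 4, 9, 0, 7, 1, 8, 6, 5, 3]

Answer: [2, 4, 9, 0, 7, 1, 8, 6, 5, 3]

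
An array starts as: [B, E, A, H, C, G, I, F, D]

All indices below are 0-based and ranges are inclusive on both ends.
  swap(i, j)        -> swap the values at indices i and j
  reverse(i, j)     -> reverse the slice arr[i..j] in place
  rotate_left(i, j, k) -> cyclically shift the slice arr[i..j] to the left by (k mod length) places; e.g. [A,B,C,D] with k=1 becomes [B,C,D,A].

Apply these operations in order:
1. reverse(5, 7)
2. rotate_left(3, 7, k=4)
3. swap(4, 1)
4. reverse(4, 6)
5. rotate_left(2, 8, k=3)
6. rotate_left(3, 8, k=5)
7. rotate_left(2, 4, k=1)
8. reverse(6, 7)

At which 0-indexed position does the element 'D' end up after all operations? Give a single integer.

After 1 (reverse(5, 7)): [B, E, A, H, C, F, I, G, D]
After 2 (rotate_left(3, 7, k=4)): [B, E, A, G, H, C, F, I, D]
After 3 (swap(4, 1)): [B, H, A, G, E, C, F, I, D]
After 4 (reverse(4, 6)): [B, H, A, G, F, C, E, I, D]
After 5 (rotate_left(2, 8, k=3)): [B, H, C, E, I, D, A, G, F]
After 6 (rotate_left(3, 8, k=5)): [B, H, C, F, E, I, D, A, G]
After 7 (rotate_left(2, 4, k=1)): [B, H, F, E, C, I, D, A, G]
After 8 (reverse(6, 7)): [B, H, F, E, C, I, A, D, G]

Answer: 7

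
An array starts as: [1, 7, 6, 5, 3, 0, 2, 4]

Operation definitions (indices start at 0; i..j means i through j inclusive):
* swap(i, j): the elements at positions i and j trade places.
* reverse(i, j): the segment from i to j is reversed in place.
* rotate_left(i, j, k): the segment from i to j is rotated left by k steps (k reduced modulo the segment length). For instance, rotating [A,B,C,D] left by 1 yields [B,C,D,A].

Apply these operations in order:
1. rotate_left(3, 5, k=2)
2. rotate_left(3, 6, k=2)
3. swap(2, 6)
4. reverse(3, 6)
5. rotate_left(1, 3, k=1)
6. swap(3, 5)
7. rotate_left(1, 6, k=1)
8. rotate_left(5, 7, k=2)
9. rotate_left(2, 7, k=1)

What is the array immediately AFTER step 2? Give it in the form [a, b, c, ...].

After 1 (rotate_left(3, 5, k=2)): [1, 7, 6, 0, 5, 3, 2, 4]
After 2 (rotate_left(3, 6, k=2)): [1, 7, 6, 3, 2, 0, 5, 4]

Answer: [1, 7, 6, 3, 2, 0, 5, 4]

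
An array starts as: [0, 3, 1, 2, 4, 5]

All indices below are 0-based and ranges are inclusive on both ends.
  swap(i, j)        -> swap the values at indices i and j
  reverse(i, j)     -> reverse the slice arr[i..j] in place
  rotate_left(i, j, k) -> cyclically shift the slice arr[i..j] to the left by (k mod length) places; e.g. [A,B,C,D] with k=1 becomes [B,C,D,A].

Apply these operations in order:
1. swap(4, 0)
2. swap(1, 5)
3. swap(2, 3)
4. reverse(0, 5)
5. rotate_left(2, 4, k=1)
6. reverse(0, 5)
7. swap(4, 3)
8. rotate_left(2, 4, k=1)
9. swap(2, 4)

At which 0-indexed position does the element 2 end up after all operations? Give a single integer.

After 1 (swap(4, 0)): [4, 3, 1, 2, 0, 5]
After 2 (swap(1, 5)): [4, 5, 1, 2, 0, 3]
After 3 (swap(2, 3)): [4, 5, 2, 1, 0, 3]
After 4 (reverse(0, 5)): [3, 0, 1, 2, 5, 4]
After 5 (rotate_left(2, 4, k=1)): [3, 0, 2, 5, 1, 4]
After 6 (reverse(0, 5)): [4, 1, 5, 2, 0, 3]
After 7 (swap(4, 3)): [4, 1, 5, 0, 2, 3]
After 8 (rotate_left(2, 4, k=1)): [4, 1, 0, 2, 5, 3]
After 9 (swap(2, 4)): [4, 1, 5, 2, 0, 3]

Answer: 3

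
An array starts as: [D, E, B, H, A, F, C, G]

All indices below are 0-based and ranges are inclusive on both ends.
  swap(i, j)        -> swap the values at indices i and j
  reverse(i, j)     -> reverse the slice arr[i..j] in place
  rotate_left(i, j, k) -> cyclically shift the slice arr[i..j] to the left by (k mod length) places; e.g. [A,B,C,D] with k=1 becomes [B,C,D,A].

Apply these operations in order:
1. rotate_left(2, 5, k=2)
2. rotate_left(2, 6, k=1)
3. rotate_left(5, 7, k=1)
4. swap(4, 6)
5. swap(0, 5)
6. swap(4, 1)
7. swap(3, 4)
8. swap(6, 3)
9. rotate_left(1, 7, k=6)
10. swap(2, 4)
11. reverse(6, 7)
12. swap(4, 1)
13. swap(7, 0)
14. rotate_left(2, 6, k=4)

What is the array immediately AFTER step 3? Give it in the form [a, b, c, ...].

After 1 (rotate_left(2, 5, k=2)): [D, E, A, F, B, H, C, G]
After 2 (rotate_left(2, 6, k=1)): [D, E, F, B, H, C, A, G]
After 3 (rotate_left(5, 7, k=1)): [D, E, F, B, H, A, G, C]

Answer: [D, E, F, B, H, A, G, C]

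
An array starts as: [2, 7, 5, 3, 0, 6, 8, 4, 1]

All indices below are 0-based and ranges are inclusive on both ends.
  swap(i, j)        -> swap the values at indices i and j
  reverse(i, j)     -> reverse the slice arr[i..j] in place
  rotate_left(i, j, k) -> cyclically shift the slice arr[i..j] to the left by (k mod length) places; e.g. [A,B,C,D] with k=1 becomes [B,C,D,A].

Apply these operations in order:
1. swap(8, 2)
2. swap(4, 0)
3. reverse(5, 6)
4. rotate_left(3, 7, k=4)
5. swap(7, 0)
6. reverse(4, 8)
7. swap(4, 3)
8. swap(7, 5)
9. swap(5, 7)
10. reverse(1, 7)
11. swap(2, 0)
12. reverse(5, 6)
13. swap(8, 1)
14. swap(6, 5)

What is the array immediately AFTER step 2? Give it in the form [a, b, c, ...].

After 1 (swap(8, 2)): [2, 7, 1, 3, 0, 6, 8, 4, 5]
After 2 (swap(4, 0)): [0, 7, 1, 3, 2, 6, 8, 4, 5]

Answer: [0, 7, 1, 3, 2, 6, 8, 4, 5]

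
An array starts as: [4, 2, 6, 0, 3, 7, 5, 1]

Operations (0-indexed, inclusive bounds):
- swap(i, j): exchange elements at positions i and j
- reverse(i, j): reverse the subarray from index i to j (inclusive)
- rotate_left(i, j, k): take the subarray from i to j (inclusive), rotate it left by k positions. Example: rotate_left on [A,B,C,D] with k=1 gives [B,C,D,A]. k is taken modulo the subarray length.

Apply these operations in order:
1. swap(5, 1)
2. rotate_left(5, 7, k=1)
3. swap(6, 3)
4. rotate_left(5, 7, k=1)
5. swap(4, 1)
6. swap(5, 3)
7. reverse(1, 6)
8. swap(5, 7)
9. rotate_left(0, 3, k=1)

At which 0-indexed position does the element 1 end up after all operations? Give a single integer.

After 1 (swap(5, 1)): [4, 7, 6, 0, 3, 2, 5, 1]
After 2 (rotate_left(5, 7, k=1)): [4, 7, 6, 0, 3, 5, 1, 2]
After 3 (swap(6, 3)): [4, 7, 6, 1, 3, 5, 0, 2]
After 4 (rotate_left(5, 7, k=1)): [4, 7, 6, 1, 3, 0, 2, 5]
After 5 (swap(4, 1)): [4, 3, 6, 1, 7, 0, 2, 5]
After 6 (swap(5, 3)): [4, 3, 6, 0, 7, 1, 2, 5]
After 7 (reverse(1, 6)): [4, 2, 1, 7, 0, 6, 3, 5]
After 8 (swap(5, 7)): [4, 2, 1, 7, 0, 5, 3, 6]
After 9 (rotate_left(0, 3, k=1)): [2, 1, 7, 4, 0, 5, 3, 6]

Answer: 1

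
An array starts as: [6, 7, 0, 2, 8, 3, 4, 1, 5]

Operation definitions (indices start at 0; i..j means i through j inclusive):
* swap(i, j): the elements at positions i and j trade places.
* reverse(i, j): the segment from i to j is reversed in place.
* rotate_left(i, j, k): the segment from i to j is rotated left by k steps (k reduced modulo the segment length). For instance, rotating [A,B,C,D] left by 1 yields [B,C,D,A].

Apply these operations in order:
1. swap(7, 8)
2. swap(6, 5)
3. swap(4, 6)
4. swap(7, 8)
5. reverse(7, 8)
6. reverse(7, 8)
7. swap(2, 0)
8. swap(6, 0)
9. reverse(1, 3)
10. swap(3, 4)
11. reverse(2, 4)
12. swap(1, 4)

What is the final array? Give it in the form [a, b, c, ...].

After 1 (swap(7, 8)): [6, 7, 0, 2, 8, 3, 4, 5, 1]
After 2 (swap(6, 5)): [6, 7, 0, 2, 8, 4, 3, 5, 1]
After 3 (swap(4, 6)): [6, 7, 0, 2, 3, 4, 8, 5, 1]
After 4 (swap(7, 8)): [6, 7, 0, 2, 3, 4, 8, 1, 5]
After 5 (reverse(7, 8)): [6, 7, 0, 2, 3, 4, 8, 5, 1]
After 6 (reverse(7, 8)): [6, 7, 0, 2, 3, 4, 8, 1, 5]
After 7 (swap(2, 0)): [0, 7, 6, 2, 3, 4, 8, 1, 5]
After 8 (swap(6, 0)): [8, 7, 6, 2, 3, 4, 0, 1, 5]
After 9 (reverse(1, 3)): [8, 2, 6, 7, 3, 4, 0, 1, 5]
After 10 (swap(3, 4)): [8, 2, 6, 3, 7, 4, 0, 1, 5]
After 11 (reverse(2, 4)): [8, 2, 7, 3, 6, 4, 0, 1, 5]
After 12 (swap(1, 4)): [8, 6, 7, 3, 2, 4, 0, 1, 5]

Answer: [8, 6, 7, 3, 2, 4, 0, 1, 5]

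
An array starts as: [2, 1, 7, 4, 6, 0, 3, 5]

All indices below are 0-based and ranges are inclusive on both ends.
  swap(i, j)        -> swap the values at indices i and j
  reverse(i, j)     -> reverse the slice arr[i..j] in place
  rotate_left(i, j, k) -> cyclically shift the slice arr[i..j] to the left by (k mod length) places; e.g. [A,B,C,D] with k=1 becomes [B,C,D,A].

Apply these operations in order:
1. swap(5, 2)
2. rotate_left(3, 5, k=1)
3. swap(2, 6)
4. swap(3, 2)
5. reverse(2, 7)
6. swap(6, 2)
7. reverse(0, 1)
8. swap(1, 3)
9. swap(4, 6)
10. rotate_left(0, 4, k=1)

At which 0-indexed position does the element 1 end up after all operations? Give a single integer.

After 1 (swap(5, 2)): [2, 1, 0, 4, 6, 7, 3, 5]
After 2 (rotate_left(3, 5, k=1)): [2, 1, 0, 6, 7, 4, 3, 5]
After 3 (swap(2, 6)): [2, 1, 3, 6, 7, 4, 0, 5]
After 4 (swap(3, 2)): [2, 1, 6, 3, 7, 4, 0, 5]
After 5 (reverse(2, 7)): [2, 1, 5, 0, 4, 7, 3, 6]
After 6 (swap(6, 2)): [2, 1, 3, 0, 4, 7, 5, 6]
After 7 (reverse(0, 1)): [1, 2, 3, 0, 4, 7, 5, 6]
After 8 (swap(1, 3)): [1, 0, 3, 2, 4, 7, 5, 6]
After 9 (swap(4, 6)): [1, 0, 3, 2, 5, 7, 4, 6]
After 10 (rotate_left(0, 4, k=1)): [0, 3, 2, 5, 1, 7, 4, 6]

Answer: 4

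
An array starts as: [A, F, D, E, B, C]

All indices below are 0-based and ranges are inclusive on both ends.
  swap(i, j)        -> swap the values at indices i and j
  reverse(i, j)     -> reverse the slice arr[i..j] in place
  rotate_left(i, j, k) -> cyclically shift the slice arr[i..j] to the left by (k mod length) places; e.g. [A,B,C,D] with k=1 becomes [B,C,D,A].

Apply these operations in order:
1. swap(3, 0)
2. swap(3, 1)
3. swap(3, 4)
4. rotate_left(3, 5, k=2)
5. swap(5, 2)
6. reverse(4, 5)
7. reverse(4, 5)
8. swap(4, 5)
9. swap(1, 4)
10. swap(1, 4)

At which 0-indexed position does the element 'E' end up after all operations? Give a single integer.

Answer: 0

Derivation:
After 1 (swap(3, 0)): [E, F, D, A, B, C]
After 2 (swap(3, 1)): [E, A, D, F, B, C]
After 3 (swap(3, 4)): [E, A, D, B, F, C]
After 4 (rotate_left(3, 5, k=2)): [E, A, D, C, B, F]
After 5 (swap(5, 2)): [E, A, F, C, B, D]
After 6 (reverse(4, 5)): [E, A, F, C, D, B]
After 7 (reverse(4, 5)): [E, A, F, C, B, D]
After 8 (swap(4, 5)): [E, A, F, C, D, B]
After 9 (swap(1, 4)): [E, D, F, C, A, B]
After 10 (swap(1, 4)): [E, A, F, C, D, B]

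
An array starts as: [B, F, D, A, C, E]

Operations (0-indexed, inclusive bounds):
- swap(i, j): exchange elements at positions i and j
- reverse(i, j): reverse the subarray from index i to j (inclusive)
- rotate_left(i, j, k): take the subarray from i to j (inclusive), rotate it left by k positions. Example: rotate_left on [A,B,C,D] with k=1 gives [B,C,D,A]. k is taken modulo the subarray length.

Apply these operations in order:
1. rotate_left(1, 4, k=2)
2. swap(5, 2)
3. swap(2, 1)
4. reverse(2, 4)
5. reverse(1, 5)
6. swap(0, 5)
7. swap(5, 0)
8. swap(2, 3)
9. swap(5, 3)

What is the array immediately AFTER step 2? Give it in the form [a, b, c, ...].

After 1 (rotate_left(1, 4, k=2)): [B, A, C, F, D, E]
After 2 (swap(5, 2)): [B, A, E, F, D, C]

Answer: [B, A, E, F, D, C]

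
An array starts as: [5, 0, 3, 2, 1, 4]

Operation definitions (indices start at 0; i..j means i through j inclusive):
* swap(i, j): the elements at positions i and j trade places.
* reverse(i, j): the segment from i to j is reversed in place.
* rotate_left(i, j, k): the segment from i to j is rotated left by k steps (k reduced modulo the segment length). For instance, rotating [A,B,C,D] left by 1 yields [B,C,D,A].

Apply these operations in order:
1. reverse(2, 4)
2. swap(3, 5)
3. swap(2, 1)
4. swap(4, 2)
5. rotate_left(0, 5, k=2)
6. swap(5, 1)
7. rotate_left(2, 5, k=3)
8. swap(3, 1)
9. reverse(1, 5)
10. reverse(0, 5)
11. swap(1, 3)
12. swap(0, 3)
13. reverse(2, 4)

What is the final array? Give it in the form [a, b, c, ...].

After 1 (reverse(2, 4)): [5, 0, 1, 2, 3, 4]
After 2 (swap(3, 5)): [5, 0, 1, 4, 3, 2]
After 3 (swap(2, 1)): [5, 1, 0, 4, 3, 2]
After 4 (swap(4, 2)): [5, 1, 3, 4, 0, 2]
After 5 (rotate_left(0, 5, k=2)): [3, 4, 0, 2, 5, 1]
After 6 (swap(5, 1)): [3, 1, 0, 2, 5, 4]
After 7 (rotate_left(2, 5, k=3)): [3, 1, 4, 0, 2, 5]
After 8 (swap(3, 1)): [3, 0, 4, 1, 2, 5]
After 9 (reverse(1, 5)): [3, 5, 2, 1, 4, 0]
After 10 (reverse(0, 5)): [0, 4, 1, 2, 5, 3]
After 11 (swap(1, 3)): [0, 2, 1, 4, 5, 3]
After 12 (swap(0, 3)): [4, 2, 1, 0, 5, 3]
After 13 (reverse(2, 4)): [4, 2, 5, 0, 1, 3]

Answer: [4, 2, 5, 0, 1, 3]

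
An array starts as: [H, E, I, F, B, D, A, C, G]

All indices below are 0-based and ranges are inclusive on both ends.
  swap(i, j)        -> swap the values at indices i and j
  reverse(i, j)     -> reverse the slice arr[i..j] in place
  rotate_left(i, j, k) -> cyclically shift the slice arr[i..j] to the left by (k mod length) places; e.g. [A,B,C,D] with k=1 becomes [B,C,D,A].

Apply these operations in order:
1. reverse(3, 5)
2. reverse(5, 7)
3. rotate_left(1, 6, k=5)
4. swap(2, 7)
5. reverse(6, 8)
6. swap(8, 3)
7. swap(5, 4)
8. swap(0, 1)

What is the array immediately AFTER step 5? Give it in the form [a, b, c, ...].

Answer: [H, A, F, I, D, B, G, E, C]

Derivation:
After 1 (reverse(3, 5)): [H, E, I, D, B, F, A, C, G]
After 2 (reverse(5, 7)): [H, E, I, D, B, C, A, F, G]
After 3 (rotate_left(1, 6, k=5)): [H, A, E, I, D, B, C, F, G]
After 4 (swap(2, 7)): [H, A, F, I, D, B, C, E, G]
After 5 (reverse(6, 8)): [H, A, F, I, D, B, G, E, C]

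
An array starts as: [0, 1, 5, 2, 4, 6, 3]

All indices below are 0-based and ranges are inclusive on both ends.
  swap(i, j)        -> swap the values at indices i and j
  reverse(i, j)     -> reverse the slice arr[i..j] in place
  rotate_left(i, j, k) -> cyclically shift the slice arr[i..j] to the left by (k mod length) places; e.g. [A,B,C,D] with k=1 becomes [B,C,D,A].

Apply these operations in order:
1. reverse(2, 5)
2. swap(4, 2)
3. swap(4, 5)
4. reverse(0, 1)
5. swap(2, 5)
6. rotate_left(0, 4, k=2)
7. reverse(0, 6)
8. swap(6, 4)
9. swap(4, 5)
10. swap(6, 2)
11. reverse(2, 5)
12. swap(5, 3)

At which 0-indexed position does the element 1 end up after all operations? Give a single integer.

After 1 (reverse(2, 5)): [0, 1, 6, 4, 2, 5, 3]
After 2 (swap(4, 2)): [0, 1, 2, 4, 6, 5, 3]
After 3 (swap(4, 5)): [0, 1, 2, 4, 5, 6, 3]
After 4 (reverse(0, 1)): [1, 0, 2, 4, 5, 6, 3]
After 5 (swap(2, 5)): [1, 0, 6, 4, 5, 2, 3]
After 6 (rotate_left(0, 4, k=2)): [6, 4, 5, 1, 0, 2, 3]
After 7 (reverse(0, 6)): [3, 2, 0, 1, 5, 4, 6]
After 8 (swap(6, 4)): [3, 2, 0, 1, 6, 4, 5]
After 9 (swap(4, 5)): [3, 2, 0, 1, 4, 6, 5]
After 10 (swap(6, 2)): [3, 2, 5, 1, 4, 6, 0]
After 11 (reverse(2, 5)): [3, 2, 6, 4, 1, 5, 0]
After 12 (swap(5, 3)): [3, 2, 6, 5, 1, 4, 0]

Answer: 4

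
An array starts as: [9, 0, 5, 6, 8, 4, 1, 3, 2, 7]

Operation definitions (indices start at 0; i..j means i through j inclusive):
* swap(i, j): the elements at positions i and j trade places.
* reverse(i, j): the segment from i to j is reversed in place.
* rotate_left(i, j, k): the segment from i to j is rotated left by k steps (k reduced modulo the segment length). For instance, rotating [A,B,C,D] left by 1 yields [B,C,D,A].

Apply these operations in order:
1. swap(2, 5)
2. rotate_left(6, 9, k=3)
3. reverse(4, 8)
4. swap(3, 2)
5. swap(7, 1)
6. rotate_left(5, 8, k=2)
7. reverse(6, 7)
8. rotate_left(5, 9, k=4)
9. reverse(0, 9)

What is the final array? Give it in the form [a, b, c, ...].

Answer: [7, 8, 1, 0, 2, 3, 4, 6, 5, 9]

Derivation:
After 1 (swap(2, 5)): [9, 0, 4, 6, 8, 5, 1, 3, 2, 7]
After 2 (rotate_left(6, 9, k=3)): [9, 0, 4, 6, 8, 5, 7, 1, 3, 2]
After 3 (reverse(4, 8)): [9, 0, 4, 6, 3, 1, 7, 5, 8, 2]
After 4 (swap(3, 2)): [9, 0, 6, 4, 3, 1, 7, 5, 8, 2]
After 5 (swap(7, 1)): [9, 5, 6, 4, 3, 1, 7, 0, 8, 2]
After 6 (rotate_left(5, 8, k=2)): [9, 5, 6, 4, 3, 0, 8, 1, 7, 2]
After 7 (reverse(6, 7)): [9, 5, 6, 4, 3, 0, 1, 8, 7, 2]
After 8 (rotate_left(5, 9, k=4)): [9, 5, 6, 4, 3, 2, 0, 1, 8, 7]
After 9 (reverse(0, 9)): [7, 8, 1, 0, 2, 3, 4, 6, 5, 9]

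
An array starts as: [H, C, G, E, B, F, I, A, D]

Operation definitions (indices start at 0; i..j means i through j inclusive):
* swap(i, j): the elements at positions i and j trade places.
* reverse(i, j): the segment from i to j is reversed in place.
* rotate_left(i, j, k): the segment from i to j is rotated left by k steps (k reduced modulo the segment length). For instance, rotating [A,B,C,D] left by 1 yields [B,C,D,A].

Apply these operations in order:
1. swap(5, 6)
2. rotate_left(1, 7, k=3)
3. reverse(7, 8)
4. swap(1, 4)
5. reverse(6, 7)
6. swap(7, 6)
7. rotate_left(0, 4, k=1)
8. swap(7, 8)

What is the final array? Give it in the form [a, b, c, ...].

After 1 (swap(5, 6)): [H, C, G, E, B, I, F, A, D]
After 2 (rotate_left(1, 7, k=3)): [H, B, I, F, A, C, G, E, D]
After 3 (reverse(7, 8)): [H, B, I, F, A, C, G, D, E]
After 4 (swap(1, 4)): [H, A, I, F, B, C, G, D, E]
After 5 (reverse(6, 7)): [H, A, I, F, B, C, D, G, E]
After 6 (swap(7, 6)): [H, A, I, F, B, C, G, D, E]
After 7 (rotate_left(0, 4, k=1)): [A, I, F, B, H, C, G, D, E]
After 8 (swap(7, 8)): [A, I, F, B, H, C, G, E, D]

Answer: [A, I, F, B, H, C, G, E, D]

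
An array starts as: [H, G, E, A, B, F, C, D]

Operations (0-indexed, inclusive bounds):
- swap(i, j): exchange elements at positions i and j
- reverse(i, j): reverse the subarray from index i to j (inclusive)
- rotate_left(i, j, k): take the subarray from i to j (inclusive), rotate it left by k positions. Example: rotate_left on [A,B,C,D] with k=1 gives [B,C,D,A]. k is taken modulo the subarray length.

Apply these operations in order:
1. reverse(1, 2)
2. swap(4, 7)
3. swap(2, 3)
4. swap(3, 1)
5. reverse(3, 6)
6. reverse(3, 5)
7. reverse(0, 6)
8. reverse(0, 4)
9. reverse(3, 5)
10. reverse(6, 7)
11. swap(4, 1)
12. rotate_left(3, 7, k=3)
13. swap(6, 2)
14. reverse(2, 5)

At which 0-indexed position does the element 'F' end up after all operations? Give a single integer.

After 1 (reverse(1, 2)): [H, E, G, A, B, F, C, D]
After 2 (swap(4, 7)): [H, E, G, A, D, F, C, B]
After 3 (swap(2, 3)): [H, E, A, G, D, F, C, B]
After 4 (swap(3, 1)): [H, G, A, E, D, F, C, B]
After 5 (reverse(3, 6)): [H, G, A, C, F, D, E, B]
After 6 (reverse(3, 5)): [H, G, A, D, F, C, E, B]
After 7 (reverse(0, 6)): [E, C, F, D, A, G, H, B]
After 8 (reverse(0, 4)): [A, D, F, C, E, G, H, B]
After 9 (reverse(3, 5)): [A, D, F, G, E, C, H, B]
After 10 (reverse(6, 7)): [A, D, F, G, E, C, B, H]
After 11 (swap(4, 1)): [A, E, F, G, D, C, B, H]
After 12 (rotate_left(3, 7, k=3)): [A, E, F, B, H, G, D, C]
After 13 (swap(6, 2)): [A, E, D, B, H, G, F, C]
After 14 (reverse(2, 5)): [A, E, G, H, B, D, F, C]

Answer: 6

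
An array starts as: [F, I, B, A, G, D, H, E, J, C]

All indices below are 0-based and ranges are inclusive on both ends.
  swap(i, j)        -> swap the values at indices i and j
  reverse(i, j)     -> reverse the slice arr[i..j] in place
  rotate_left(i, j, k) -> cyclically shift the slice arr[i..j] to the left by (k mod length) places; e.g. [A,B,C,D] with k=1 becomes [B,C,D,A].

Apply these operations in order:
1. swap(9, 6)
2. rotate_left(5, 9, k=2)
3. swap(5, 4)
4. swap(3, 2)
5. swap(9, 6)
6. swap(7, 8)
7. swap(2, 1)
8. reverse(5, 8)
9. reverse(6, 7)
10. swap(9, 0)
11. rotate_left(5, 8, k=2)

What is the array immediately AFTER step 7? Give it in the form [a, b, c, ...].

After 1 (swap(9, 6)): [F, I, B, A, G, D, C, E, J, H]
After 2 (rotate_left(5, 9, k=2)): [F, I, B, A, G, E, J, H, D, C]
After 3 (swap(5, 4)): [F, I, B, A, E, G, J, H, D, C]
After 4 (swap(3, 2)): [F, I, A, B, E, G, J, H, D, C]
After 5 (swap(9, 6)): [F, I, A, B, E, G, C, H, D, J]
After 6 (swap(7, 8)): [F, I, A, B, E, G, C, D, H, J]
After 7 (swap(2, 1)): [F, A, I, B, E, G, C, D, H, J]

Answer: [F, A, I, B, E, G, C, D, H, J]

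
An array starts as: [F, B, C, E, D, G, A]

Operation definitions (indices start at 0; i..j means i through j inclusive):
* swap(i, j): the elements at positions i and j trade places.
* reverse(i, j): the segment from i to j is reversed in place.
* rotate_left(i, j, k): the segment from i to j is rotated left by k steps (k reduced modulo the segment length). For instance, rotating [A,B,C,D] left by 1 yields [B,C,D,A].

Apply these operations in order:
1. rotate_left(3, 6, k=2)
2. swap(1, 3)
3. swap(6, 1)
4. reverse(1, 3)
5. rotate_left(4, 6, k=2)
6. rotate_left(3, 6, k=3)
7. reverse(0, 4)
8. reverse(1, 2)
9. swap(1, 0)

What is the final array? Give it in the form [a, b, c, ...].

After 1 (rotate_left(3, 6, k=2)): [F, B, C, G, A, E, D]
After 2 (swap(1, 3)): [F, G, C, B, A, E, D]
After 3 (swap(6, 1)): [F, D, C, B, A, E, G]
After 4 (reverse(1, 3)): [F, B, C, D, A, E, G]
After 5 (rotate_left(4, 6, k=2)): [F, B, C, D, G, A, E]
After 6 (rotate_left(3, 6, k=3)): [F, B, C, E, D, G, A]
After 7 (reverse(0, 4)): [D, E, C, B, F, G, A]
After 8 (reverse(1, 2)): [D, C, E, B, F, G, A]
After 9 (swap(1, 0)): [C, D, E, B, F, G, A]

Answer: [C, D, E, B, F, G, A]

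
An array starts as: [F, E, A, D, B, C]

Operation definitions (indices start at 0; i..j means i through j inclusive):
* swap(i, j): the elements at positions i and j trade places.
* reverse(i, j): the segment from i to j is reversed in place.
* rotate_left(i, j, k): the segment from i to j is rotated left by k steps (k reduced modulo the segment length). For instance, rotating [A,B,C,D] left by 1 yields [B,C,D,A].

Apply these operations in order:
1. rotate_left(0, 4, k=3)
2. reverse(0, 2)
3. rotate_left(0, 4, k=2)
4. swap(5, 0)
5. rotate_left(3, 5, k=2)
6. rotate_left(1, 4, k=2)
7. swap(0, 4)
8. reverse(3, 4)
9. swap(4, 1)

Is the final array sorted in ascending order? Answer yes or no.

Answer: no

Derivation:
After 1 (rotate_left(0, 4, k=3)): [D, B, F, E, A, C]
After 2 (reverse(0, 2)): [F, B, D, E, A, C]
After 3 (rotate_left(0, 4, k=2)): [D, E, A, F, B, C]
After 4 (swap(5, 0)): [C, E, A, F, B, D]
After 5 (rotate_left(3, 5, k=2)): [C, E, A, D, F, B]
After 6 (rotate_left(1, 4, k=2)): [C, D, F, E, A, B]
After 7 (swap(0, 4)): [A, D, F, E, C, B]
After 8 (reverse(3, 4)): [A, D, F, C, E, B]
After 9 (swap(4, 1)): [A, E, F, C, D, B]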